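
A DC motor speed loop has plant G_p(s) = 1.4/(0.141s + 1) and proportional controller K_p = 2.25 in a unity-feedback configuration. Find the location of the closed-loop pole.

Closed loop: T(s) = K_p·G_p/(1+K_p·G_p) = 3.15/(0.141s + 1 + 3.15), with pole at s = −(1 + 3.15)/0.141 = −29.43.

s = -29.43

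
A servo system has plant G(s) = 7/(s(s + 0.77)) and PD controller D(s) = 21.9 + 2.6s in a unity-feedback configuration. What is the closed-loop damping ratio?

ζ = 0.766

Forward path: (21.9 + 2.6s)·7/(s(s+0.77)). The closed-loop characteristic equation is s² + (0.77 + 7·2.6)s + 7·21.9 = 0.
That is s² + 18.97s + 153.3 = 0, so ω_n = 12.38 rad/s and ζ = 18.97/(2·12.38) = 0.7661.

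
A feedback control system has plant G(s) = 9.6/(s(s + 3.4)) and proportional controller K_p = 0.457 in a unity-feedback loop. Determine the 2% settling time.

T_s ≈ 2.35 s

Closed-loop characteristic equation: s² + 3.4s + 4.387 = 0, so ω_n = 2.095 rad/s and ζ = 3.4/(2·2.095) = 0.8116.
2% settling time T_s ≈ 4/(ζω_n) = 4/1.7 = 2.35 s.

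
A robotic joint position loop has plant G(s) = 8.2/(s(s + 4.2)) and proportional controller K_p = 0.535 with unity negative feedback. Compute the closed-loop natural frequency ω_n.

The closed-loop denominator is s(s+4.2) + 0.535·8.2 = s² + 4.2s + 4.387.
So ω_n² = 4.387 ⇒ ω_n = 2.095 rad/s, and ζ = 4.2/(2ω_n) = 1.

ω_n = 2.09 rad/s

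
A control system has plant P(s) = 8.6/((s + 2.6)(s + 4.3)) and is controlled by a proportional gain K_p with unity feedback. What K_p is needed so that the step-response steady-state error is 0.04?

K_p = 31.2

The loop is type 0, so e_ss(step) = 1/(1 + K_pos) with K_pos = K_p·P(0).
P(0) = 0.7692. Require 1/(1 + K_p·0.7692) = 0.04, so 1 + 0.7692·K_p = 25.
K_p = (25 − 1)/0.7692 = 31.2.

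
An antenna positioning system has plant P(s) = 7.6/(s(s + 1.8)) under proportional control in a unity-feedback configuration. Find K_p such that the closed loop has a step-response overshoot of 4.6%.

K_p = 0.218

From %OS = 100·exp(−πζ/√(1−ζ²)) = 4.6%, ζ = −ln(0.046)/√(π²+ln²(0.046)) = 0.7.
Characteristic equation s² + 1.8s + 7.6K_p = 0 gives ζ = 1.8/(2√(7.6K_p)).
Setting ζ = 0.7: √(7.6K_p) = 1.8/(2·0.7) = 1.286, so K_p = 1.653/7.6 = 0.218.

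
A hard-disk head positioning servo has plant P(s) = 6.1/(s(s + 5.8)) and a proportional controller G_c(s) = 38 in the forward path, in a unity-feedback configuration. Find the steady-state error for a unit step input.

0

The open loop G_c(s)P(s) has a pole at the origin (type 1), so the static position error constant is infinite and e_ss = 1/(1+∞) = 0.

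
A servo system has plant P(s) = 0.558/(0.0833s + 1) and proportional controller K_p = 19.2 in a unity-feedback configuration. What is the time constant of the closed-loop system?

τ = 0.00711 s

Closed loop: T(s) = K_p·P/(1+K_p·P) = 10.71/(0.0833s + 1 + 10.71), with pole at s = −(1 + 10.71)/0.0833 = −140.6.
Closed-loop time constant τ = 1/140.6 = 0.00711 s.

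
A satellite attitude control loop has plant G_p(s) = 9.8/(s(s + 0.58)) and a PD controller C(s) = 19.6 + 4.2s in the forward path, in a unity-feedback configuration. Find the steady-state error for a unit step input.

0

The open loop C(s)G_p(s) has a pole at the origin (type 1), so the static position error constant is infinite and e_ss = 1/(1+∞) = 0.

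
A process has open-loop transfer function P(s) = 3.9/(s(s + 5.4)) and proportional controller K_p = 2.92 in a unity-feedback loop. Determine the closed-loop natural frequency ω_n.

ω_n = 3.37 rad/s

The closed-loop denominator is s(s+5.4) + 2.92·3.9 = s² + 5.4s + 11.39.
Matching s² + 2ζω_n s + ω_n²: ω_n = √11.39 = 3.375 rad/s and 2ζω_n = 5.4, so ζ = 5.4/(2·3.375) = 0.8.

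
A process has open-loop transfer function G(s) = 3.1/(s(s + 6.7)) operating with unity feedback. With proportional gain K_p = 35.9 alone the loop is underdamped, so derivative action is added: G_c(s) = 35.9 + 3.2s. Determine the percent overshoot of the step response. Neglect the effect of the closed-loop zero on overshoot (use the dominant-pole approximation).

1.8%

Forward path: (35.9 + 3.2s)·3.1/(s(s+6.7)). The closed-loop characteristic equation is s² + (6.7 + 3.1·3.2)s + 3.1·35.9 = 0.
That is s² + 16.62s + 111.3 = 0, so ω_n = 10.55 rad/s and ζ = 16.62/(2·10.55) = 0.7877.
%OS = 100·exp(−πζ/√(1−ζ²)) = 1.8%.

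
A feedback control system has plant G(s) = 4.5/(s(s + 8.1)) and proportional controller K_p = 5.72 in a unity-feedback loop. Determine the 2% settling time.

T_s ≈ 0.988 s

Closed-loop characteristic equation: s² + 8.1s + 25.74 = 0, so ω_n = 5.073 rad/s and ζ = 8.1/(2·5.073) = 0.7983.
2% settling time T_s ≈ 4/(ζω_n) = 4/4.05 = 0.988 s.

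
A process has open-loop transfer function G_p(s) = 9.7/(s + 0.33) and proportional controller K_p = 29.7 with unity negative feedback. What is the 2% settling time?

T_s ≈ 0.0139 s

Closed-loop transfer function: T(s) = K_p·G_p(s)/(1 + K_p·G_p(s)) = 288.1/(s + 0.33 + 288.1) = 288.1/(s + 288.4).
Time constant τ = 1/288.4 = 0.003467 s, so the 2% settling time is about 4τ = 0.0139 s.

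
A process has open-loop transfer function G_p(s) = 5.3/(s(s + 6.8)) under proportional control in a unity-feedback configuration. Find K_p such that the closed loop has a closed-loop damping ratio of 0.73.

Closed-loop characteristic equation: s² + 6.8s + K_p·5.3 = 0.
So ω_n = √(5.3K_p) and 2ζω_n = 6.8, giving ζ = 6.8/(2√(5.3K_p)).
Setting ζ = 0.73: √(5.3K_p) = 6.8/(2·0.73) = 4.658, so K_p = 21.69/5.3 = 4.09.

K_p = 4.09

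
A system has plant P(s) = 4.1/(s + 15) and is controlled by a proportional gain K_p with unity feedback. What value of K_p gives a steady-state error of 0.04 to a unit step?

For a type-0 loop with proportional control, e_ss = 1/(1 + K_p·P(0)).
P(0) = 0.2733. Require 1/(1 + K_p·0.2733) = 0.04, so 1 + 0.2733·K_p = 25.
K_p = (25 − 1)/0.2733 = 87.8.

K_p = 87.8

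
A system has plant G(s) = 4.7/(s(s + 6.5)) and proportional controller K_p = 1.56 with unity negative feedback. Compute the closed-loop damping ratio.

ζ = 1.2

With unity feedback the closed-loop characteristic equation is s² + 6.5s + 1.56·4.7 = s² + 6.5s + 7.332 = 0.
So ω_n² = 7.332 ⇒ ω_n = 2.708 rad/s, and ζ = 6.5/(2ω_n) = 1.2.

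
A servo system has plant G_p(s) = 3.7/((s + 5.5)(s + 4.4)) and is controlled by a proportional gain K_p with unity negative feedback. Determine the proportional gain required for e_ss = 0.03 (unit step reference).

K_p = 211

For a type-0 loop with proportional control, e_ss = 1/(1 + K_p·G_p(0)).
G_p(0) = 0.1529. Require 1/(1 + K_p·0.1529) = 0.03, so 1 + 0.1529·K_p = 33.33.
K_p = (33.33 − 1)/0.1529 = 211.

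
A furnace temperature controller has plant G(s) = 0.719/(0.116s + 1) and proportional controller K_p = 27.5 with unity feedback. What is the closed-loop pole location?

Closed loop: T(s) = K_p·G/(1+K_p·G) = 19.77/(0.116s + 1 + 19.77), with pole at s = −(1 + 19.77)/0.116 = −179.1.

s = -179.1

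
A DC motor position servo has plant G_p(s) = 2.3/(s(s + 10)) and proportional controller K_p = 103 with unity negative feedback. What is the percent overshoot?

From 1 + K_pG_p(s) = 0: s² + 10s + 236.9 = 0 ⇒ ω_n = 15.39, ζ = 0.3249.
%OS = 100·exp(−πζ/√(1−ζ²)) = 100·exp(−π·0.3249/√0.8945) = 34%.

34%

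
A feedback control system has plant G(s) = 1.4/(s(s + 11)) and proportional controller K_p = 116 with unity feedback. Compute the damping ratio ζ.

ζ = 0.432

1 + K_p·G(s) = 0 gives s² + 11s + 162.4 = 0.
So ω_n² = 162.4 ⇒ ω_n = 12.74 rad/s, and ζ = 11/(2ω_n) = 0.432.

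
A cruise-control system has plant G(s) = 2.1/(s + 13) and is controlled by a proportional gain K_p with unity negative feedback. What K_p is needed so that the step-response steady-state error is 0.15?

The loop is type 0, so e_ss(step) = 1/(1 + K_pos) with K_pos = K_p·G(0).
G(0) = 0.1615. Require 1/(1 + K_p·0.1615) = 0.15, so 1 + 0.1615·K_p = 6.667.
K_p = (6.667 − 1)/0.1615 = 35.1.

K_p = 35.1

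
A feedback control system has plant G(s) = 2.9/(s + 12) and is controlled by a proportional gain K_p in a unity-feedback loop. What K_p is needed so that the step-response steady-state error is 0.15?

The loop is type 0, so e_ss(step) = 1/(1 + K_pos) with K_pos = K_p·G(0).
G(0) = 0.2417. Require 1/(1 + K_p·0.2417) = 0.15, so 1 + 0.2417·K_p = 6.667.
K_p = (6.667 − 1)/0.2417 = 23.4.

K_p = 23.4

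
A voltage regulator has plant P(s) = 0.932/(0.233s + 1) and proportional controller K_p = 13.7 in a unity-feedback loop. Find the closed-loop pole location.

s = -59.09

Closed loop: T(s) = K_p·P/(1+K_p·P) = 12.77/(0.233s + 1 + 12.77), with pole at s = −(1 + 12.77)/0.233 = −59.09.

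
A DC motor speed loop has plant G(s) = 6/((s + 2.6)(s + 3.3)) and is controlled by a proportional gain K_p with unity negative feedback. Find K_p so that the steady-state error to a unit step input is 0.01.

K_p = 142

For a type-0 loop with proportional control, e_ss = 1/(1 + K_p·G(0)).
G(0) = 0.6993. Require 1/(1 + K_p·0.6993) = 0.01, so 1 + 0.6993·K_p = 100.
K_p = (100 − 1)/0.6993 = 142.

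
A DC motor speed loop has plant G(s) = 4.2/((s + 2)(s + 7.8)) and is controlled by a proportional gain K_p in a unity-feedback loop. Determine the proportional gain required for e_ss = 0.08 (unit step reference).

The loop is type 0, so e_ss(step) = 1/(1 + K_pos) with K_pos = K_p·G(0).
G(0) = 0.2692. Require 1/(1 + K_p·0.2692) = 0.08, so 1 + 0.2692·K_p = 12.5.
K_p = (12.5 − 1)/0.2692 = 42.7.

K_p = 42.7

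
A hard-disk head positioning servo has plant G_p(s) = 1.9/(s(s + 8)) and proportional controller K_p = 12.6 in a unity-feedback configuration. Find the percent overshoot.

1.16%

The closed-loop denominator s² + 8s + 23.94 gives ω_n = √23.94 = 4.893 and ζ = 8/(2ω_n) = 0.8175.
%OS = 100·exp(−πζ/√(1−ζ²)) = 100·exp(−π·0.8175/√0.3317) = 1.16%.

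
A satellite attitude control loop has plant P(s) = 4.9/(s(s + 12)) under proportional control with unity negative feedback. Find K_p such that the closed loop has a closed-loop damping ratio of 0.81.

K_p = 11.2

Closed-loop characteristic equation: s² + 12s + K_p·4.9 = 0.
So ω_n = √(4.9K_p) and 2ζω_n = 12, giving ζ = 12/(2√(4.9K_p)).
Setting ζ = 0.81: √(4.9K_p) = 12/(2·0.81) = 7.407, so K_p = 54.87/4.9 = 11.2.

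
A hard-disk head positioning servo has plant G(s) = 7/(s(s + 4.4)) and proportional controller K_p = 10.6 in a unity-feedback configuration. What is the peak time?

From 1 + K_pG(s) = 0: s² + 4.4s + 74.2 = 0 ⇒ ω_n = 8.614, ζ = 0.2554.
Damped frequency ω_d = ω_n√(1−ζ²) = 8.328 rad/s, so peak time T_p = π/ω_d = 0.377 s.

T_p = 0.377 s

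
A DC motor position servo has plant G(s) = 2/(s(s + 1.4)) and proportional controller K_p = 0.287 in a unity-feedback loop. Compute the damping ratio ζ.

1 + K_p·G(s) = 0 gives s² + 1.4s + 0.574 = 0.
So ω_n² = 0.574 ⇒ ω_n = 0.7576 rad/s, and ζ = 1.4/(2ω_n) = 0.924.

ζ = 0.924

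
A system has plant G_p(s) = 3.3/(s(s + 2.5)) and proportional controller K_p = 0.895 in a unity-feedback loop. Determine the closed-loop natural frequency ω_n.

1 + K_p·G_p(s) = 0 gives s² + 2.5s + 2.954 = 0.
So ω_n² = 2.954 ⇒ ω_n = 1.719 rad/s, and ζ = 2.5/(2ω_n) = 0.727.

ω_n = 1.72 rad/s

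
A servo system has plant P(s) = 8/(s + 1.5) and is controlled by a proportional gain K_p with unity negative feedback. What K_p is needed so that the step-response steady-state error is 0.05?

For a type-0 loop with proportional control, e_ss = 1/(1 + K_p·P(0)).
P(0) = 5.333. Require 1/(1 + K_p·5.333) = 0.05, so 1 + 5.333·K_p = 20.
K_p = (20 − 1)/5.333 = 3.56.

K_p = 3.56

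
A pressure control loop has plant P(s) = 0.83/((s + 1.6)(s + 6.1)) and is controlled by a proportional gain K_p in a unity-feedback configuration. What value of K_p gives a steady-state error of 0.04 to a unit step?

K_p = 282

For a type-0 loop with proportional control, e_ss = 1/(1 + K_p·P(0)).
P(0) = 0.08504. Require 1/(1 + K_p·0.08504) = 0.04, so 1 + 0.08504·K_p = 25.
K_p = (25 − 1)/0.08504 = 282.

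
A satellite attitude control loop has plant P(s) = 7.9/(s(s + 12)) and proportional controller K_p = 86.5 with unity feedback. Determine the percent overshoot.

From 1 + K_pP(s) = 0: s² + 12s + 683.4 = 0 ⇒ ω_n = 26.14, ζ = 0.2295.
%OS = 100·exp(−πζ/√(1−ζ²)) = 100·exp(−π·0.2295/√0.9473) = 47.7%.

47.7%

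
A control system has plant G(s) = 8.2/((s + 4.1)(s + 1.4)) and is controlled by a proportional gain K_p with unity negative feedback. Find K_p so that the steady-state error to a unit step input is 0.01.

Steady-state error for a unit step on this type-0 loop is 1/(1 + K_p·G(0)).
G(0) = 1.429. Require 1/(1 + K_p·1.429) = 0.01, so 1 + 1.429·K_p = 100.
K_p = (100 − 1)/1.429 = 69.3.

K_p = 69.3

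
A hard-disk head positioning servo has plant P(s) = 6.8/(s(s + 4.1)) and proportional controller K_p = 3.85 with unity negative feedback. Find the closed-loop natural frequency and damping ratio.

The closed-loop denominator is s(s+4.1) + 3.85·6.8 = s² + 4.1s + 26.18.
So ω_n² = 26.18 ⇒ ω_n = 5.117 rad/s, and ζ = 4.1/(2ω_n) = 0.401.

ω_n = 5.12 rad/s, ζ = 0.401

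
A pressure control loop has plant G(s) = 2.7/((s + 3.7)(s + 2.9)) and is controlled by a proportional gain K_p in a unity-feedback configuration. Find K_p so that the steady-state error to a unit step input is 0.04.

Steady-state error for a unit step on this type-0 loop is 1/(1 + K_p·G(0)).
G(0) = 0.2516. Require 1/(1 + K_p·0.2516) = 0.04, so 1 + 0.2516·K_p = 25.
K_p = (25 − 1)/0.2516 = 95.4.

K_p = 95.4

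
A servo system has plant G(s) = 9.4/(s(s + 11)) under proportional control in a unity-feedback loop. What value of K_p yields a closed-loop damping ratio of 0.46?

K_p = 15.2

Closed-loop characteristic equation: s² + 11s + K_p·9.4 = 0.
So ω_n = √(9.4K_p) and 2ζω_n = 11, giving ζ = 11/(2√(9.4K_p)).
Setting ζ = 0.46: √(9.4K_p) = 11/(2·0.46) = 11.96, so K_p = 143/9.4 = 15.2.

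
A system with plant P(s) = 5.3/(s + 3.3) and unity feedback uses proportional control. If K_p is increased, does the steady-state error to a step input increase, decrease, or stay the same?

e_ss = 1/(1 + K_p·P(0)); a larger K_p raises the denominator, so e_ss decreases.

decrease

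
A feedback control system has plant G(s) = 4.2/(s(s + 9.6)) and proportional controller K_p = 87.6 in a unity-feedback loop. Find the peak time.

From 1 + K_pG(s) = 0: s² + 9.6s + 367.9 = 0 ⇒ ω_n = 19.18, ζ = 0.2502.
Damped frequency ω_d = ω_n√(1−ζ²) = 18.57 rad/s, so peak time T_p = π/ω_d = 0.169 s.

T_p = 0.169 s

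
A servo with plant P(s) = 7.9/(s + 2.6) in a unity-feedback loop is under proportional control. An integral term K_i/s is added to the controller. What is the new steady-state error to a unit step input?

Adding integral action puts a pole at s = 0 in the forward path, raising the system type to 1; a type-1 loop has zero steady-state error to a step.

0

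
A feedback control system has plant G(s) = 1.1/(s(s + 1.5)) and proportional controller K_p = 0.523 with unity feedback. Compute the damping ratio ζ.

ζ = 0.989

With unity feedback the closed-loop characteristic equation is s² + 1.5s + 0.523·1.1 = s² + 1.5s + 0.5753 = 0.
Matching s² + 2ζω_n s + ω_n²: ω_n = √0.5753 = 0.7585 rad/s and 2ζω_n = 1.5, so ζ = 1.5/(2·0.7585) = 0.989.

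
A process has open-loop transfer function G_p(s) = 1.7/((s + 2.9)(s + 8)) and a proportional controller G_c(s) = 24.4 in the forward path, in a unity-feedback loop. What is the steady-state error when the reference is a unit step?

The loop is type 0. Static position error constant K_pos = G_c(0)·G_p(0) = 24.4·0.07328 = 1.788.
Steady-state error to a unit step: e_ss = 1/(1+K_pos) = 1/2.788 = 0.359.

0.359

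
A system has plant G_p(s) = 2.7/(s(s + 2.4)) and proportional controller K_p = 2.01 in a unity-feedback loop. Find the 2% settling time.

From 1 + K_pG_p(s) = 0: s² + 2.4s + 5.427 = 0 ⇒ ω_n = 2.33, ζ = 0.5151.
2% settling time T_s ≈ 4/(ζω_n) = 4/1.2 = 3.33 s.

T_s ≈ 3.33 s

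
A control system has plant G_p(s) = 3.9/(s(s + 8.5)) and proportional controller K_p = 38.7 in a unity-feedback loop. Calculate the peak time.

From 1 + K_pG_p(s) = 0: s² + 8.5s + 150.9 = 0 ⇒ ω_n = 12.29, ζ = 0.3459.
Damped frequency ω_d = ω_n√(1−ζ²) = 11.53 rad/s, so peak time T_p = π/ω_d = 0.273 s.

T_p = 0.273 s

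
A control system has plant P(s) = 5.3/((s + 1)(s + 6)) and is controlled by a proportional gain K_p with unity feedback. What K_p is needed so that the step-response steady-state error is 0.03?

The loop is type 0, so e_ss(step) = 1/(1 + K_pos) with K_pos = K_p·P(0).
P(0) = 0.8833. Require 1/(1 + K_p·0.8833) = 0.03, so 1 + 0.8833·K_p = 33.33.
K_p = (33.33 − 1)/0.8833 = 36.6.

K_p = 36.6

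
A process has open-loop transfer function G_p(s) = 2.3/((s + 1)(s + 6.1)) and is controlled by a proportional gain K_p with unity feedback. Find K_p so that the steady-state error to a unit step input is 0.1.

Steady-state error for a unit step on this type-0 loop is 1/(1 + K_p·G_p(0)).
G_p(0) = 0.377. Require 1/(1 + K_p·0.377) = 0.1, so 1 + 0.377·K_p = 10.
K_p = (10 − 1)/0.377 = 23.9.

K_p = 23.9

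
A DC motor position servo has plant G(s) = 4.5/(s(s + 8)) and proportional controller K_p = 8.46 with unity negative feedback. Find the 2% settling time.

T_s ≈ 1 s

Closed-loop characteristic equation: s² + 8s + 38.07 = 0, so ω_n = 6.17 rad/s and ζ = 8/(2·6.17) = 0.6483.
2% settling time T_s ≈ 4/(ζω_n) = 4/4 = 1 s.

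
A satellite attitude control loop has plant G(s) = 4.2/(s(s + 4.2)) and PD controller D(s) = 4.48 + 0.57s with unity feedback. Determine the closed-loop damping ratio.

Forward path: (4.48 + 0.57s)·4.2/(s(s+4.2)). The closed-loop characteristic equation is s² + (4.2 + 4.2·0.57)s + 4.2·4.48 = 0.
That is s² + 6.594s + 18.82 = 0, so ω_n = 4.338 rad/s and ζ = 6.594/(2·4.338) = 0.7601.

ζ = 0.76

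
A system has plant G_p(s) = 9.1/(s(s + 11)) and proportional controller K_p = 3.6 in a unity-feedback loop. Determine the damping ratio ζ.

With unity feedback the closed-loop characteristic equation is s² + 11s + 3.6·9.1 = s² + 11s + 32.76 = 0.
So ω_n² = 32.76 ⇒ ω_n = 5.724 rad/s, and ζ = 11/(2ω_n) = 0.961.

ζ = 0.961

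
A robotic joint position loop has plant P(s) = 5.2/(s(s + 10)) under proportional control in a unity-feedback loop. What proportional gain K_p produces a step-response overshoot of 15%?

From %OS = 100·exp(−πζ/√(1−ζ²)) = 15%, ζ = −ln(0.15)/√(π²+ln²(0.15)) = 0.5169.
Characteristic equation s² + 10s + 5.2K_p = 0 gives ζ = 10/(2√(5.2K_p)).
Setting ζ = 0.5169: √(5.2K_p) = 10/(2·0.5169) = 9.672, so K_p = 93.56/5.2 = 18.

K_p = 18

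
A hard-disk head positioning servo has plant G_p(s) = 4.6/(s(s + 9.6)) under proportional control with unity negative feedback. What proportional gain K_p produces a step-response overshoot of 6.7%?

From %OS = 100·exp(−πζ/√(1−ζ²)) = 6.7%, ζ = −ln(0.067)/√(π²+ln²(0.067)) = 0.6522.
Characteristic equation s² + 9.6s + 4.6K_p = 0 gives ζ = 9.6/(2√(4.6K_p)).
Setting ζ = 0.6522: √(4.6K_p) = 9.6/(2·0.6522) = 7.359, so K_p = 54.16/4.6 = 11.8.

K_p = 11.8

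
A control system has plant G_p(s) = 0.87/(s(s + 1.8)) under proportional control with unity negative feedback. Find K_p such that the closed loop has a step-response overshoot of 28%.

From %OS = 100·exp(−πζ/√(1−ζ²)) = 28%, ζ = −ln(0.28)/√(π²+ln²(0.28)) = 0.3755.
Characteristic equation s² + 1.8s + 0.87K_p = 0 gives ζ = 1.8/(2√(0.87K_p)).
Setting ζ = 0.3755: √(0.87K_p) = 1.8/(2·0.3755) = 2.397, so K_p = 5.743/0.87 = 6.6.

K_p = 6.6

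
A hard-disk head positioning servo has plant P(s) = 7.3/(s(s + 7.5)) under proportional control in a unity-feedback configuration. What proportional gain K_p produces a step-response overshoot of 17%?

K_p = 7.98

From %OS = 100·exp(−πζ/√(1−ζ²)) = 17%, ζ = −ln(0.17)/√(π²+ln²(0.17)) = 0.4913.
Characteristic equation s² + 7.5s + 7.3K_p = 0 gives ζ = 7.5/(2√(7.3K_p)).
Setting ζ = 0.4913: √(7.3K_p) = 7.5/(2·0.4913) = 7.633, so K_p = 58.27/7.3 = 7.98.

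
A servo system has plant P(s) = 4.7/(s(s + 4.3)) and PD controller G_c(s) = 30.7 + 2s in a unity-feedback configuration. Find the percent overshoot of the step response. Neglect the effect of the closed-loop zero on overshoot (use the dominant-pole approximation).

11.3%

Forward path: (30.7 + 2s)·4.7/(s(s+4.3)). The closed-loop characteristic equation is s² + (4.3 + 4.7·2)s + 4.7·30.7 = 0.
That is s² + 13.7s + 144.3 = 0, so ω_n = 12.01 rad/s and ζ = 13.7/(2·12.01) = 0.5703.
%OS = 100·exp(−πζ/√(1−ζ²)) = 11.3%.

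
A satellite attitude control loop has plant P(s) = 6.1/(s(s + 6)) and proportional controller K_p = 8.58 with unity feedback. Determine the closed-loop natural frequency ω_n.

ω_n = 7.23 rad/s

1 + K_p·P(s) = 0 gives s² + 6s + 52.34 = 0.
Matching s² + 2ζω_n s + ω_n²: ω_n = √52.34 = 7.235 rad/s and 2ζω_n = 6, so ζ = 6/(2·7.235) = 0.415.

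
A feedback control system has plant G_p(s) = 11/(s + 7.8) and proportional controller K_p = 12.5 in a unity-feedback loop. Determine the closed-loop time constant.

τ = 0.00688 s

Closed-loop transfer function: T(s) = K_p·G_p(s)/(1 + K_p·G_p(s)) = 137.5/(s + 7.8 + 137.5) = 137.5/(s + 145.3).
Time constant τ = 1/145.3 = 0.00688 s.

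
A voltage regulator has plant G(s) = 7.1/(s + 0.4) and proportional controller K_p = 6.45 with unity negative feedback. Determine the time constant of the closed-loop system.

Closed-loop transfer function: T(s) = K_p·G(s)/(1 + K_p·G(s)) = 45.8/(s + 0.4 + 45.8) = 45.8/(s + 46.2).
Time constant τ = 1/46.2 = 0.0216 s.

τ = 0.0216 s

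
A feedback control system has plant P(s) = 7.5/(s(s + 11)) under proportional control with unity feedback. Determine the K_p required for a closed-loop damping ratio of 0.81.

K_p = 6.15

Closed-loop characteristic equation: s² + 11s + K_p·7.5 = 0.
So ω_n = √(7.5K_p) and 2ζω_n = 11, giving ζ = 11/(2√(7.5K_p)).
Setting ζ = 0.81: √(7.5K_p) = 11/(2·0.81) = 6.79, so K_p = 46.11/7.5 = 6.15.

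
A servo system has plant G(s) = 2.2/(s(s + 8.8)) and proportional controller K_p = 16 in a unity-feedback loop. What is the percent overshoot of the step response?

3.1%

The closed-loop denominator s² + 8.8s + 35.2 gives ω_n = √35.2 = 5.933 and ζ = 8.8/(2ω_n) = 0.7416.
%OS = 100·exp(−πζ/√(1−ζ²)) = 100·exp(−π·0.7416/√0.45) = 3.1%.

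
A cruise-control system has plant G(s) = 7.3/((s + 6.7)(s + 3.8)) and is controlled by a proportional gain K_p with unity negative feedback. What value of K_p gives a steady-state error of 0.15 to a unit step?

K_p = 19.8

Steady-state error for a unit step on this type-0 loop is 1/(1 + K_p·G(0)).
G(0) = 0.2867. Require 1/(1 + K_p·0.2867) = 0.15, so 1 + 0.2867·K_p = 6.667.
K_p = (6.667 − 1)/0.2867 = 19.8.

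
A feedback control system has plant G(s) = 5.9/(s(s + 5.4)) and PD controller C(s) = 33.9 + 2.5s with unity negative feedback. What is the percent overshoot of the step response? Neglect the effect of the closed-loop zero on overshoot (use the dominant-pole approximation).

4.12%

Forward path: (33.9 + 2.5s)·5.9/(s(s+5.4)). The closed-loop characteristic equation is s² + (5.4 + 5.9·2.5)s + 5.9·33.9 = 0.
That is s² + 20.15s + 200 = 0, so ω_n = 14.14 rad/s and ζ = 20.15/(2·14.14) = 0.7124.
%OS = 100·exp(−πζ/√(1−ζ²)) = 4.12%.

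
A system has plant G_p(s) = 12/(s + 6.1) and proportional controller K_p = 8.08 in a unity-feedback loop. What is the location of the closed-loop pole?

Closed-loop transfer function: T(s) = K_p·G_p(s)/(1 + K_p·G_p(s)) = 96.96/(s + 6.1 + 96.96) = 96.96/(s + 103.1).
The closed-loop pole is at s = −103.1.

s = -103.1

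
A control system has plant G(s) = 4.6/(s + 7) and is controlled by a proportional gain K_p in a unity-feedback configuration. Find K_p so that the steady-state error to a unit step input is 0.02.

Steady-state error for a unit step on this type-0 loop is 1/(1 + K_p·G(0)).
G(0) = 0.6571. Require 1/(1 + K_p·0.6571) = 0.02, so 1 + 0.6571·K_p = 50.
K_p = (50 − 1)/0.6571 = 74.6.

K_p = 74.6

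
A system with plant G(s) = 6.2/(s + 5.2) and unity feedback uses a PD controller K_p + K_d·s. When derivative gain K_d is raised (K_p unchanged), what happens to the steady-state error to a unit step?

K_d affects only the transient (the s-coefficient); the DC loop gain, and hence e_ss, depends only on K_p.

unchanged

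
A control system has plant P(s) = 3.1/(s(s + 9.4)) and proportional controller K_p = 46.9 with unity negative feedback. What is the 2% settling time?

T_s ≈ 0.851 s

Closed-loop characteristic equation: s² + 9.4s + 145.4 = 0, so ω_n = 12.06 rad/s and ζ = 9.4/(2·12.06) = 0.3898.
2% settling time T_s ≈ 4/(ζω_n) = 4/4.7 = 0.851 s.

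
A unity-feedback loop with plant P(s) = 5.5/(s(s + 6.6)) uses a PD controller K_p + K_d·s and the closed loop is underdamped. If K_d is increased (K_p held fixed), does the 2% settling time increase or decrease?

Characteristic equation s² + (6.6 + 5.5K_d)s + 5.5K_p = 0: raising K_d increases ζω_n = (6.6+5.5K_d)/2 while the loop stays underdamped, so T_s ≈ 4/(ζω_n) decreases.

decrease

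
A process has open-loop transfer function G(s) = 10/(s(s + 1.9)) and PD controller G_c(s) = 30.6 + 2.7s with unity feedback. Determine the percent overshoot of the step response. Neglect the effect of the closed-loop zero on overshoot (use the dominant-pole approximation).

1%

Forward path: (30.6 + 2.7s)·10/(s(s+1.9)). The closed-loop characteristic equation is s² + (1.9 + 10·2.7)s + 10·30.6 = 0.
That is s² + 28.9s + 306 = 0, so ω_n = 17.49 rad/s and ζ = 28.9/(2·17.49) = 0.8261.
%OS = 100·exp(−πζ/√(1−ζ²)) = 1%.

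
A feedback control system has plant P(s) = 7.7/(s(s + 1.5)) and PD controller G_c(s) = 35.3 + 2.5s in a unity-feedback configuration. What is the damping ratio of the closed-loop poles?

ζ = 0.629

Forward path: (35.3 + 2.5s)·7.7/(s(s+1.5)). The closed-loop characteristic equation is s² + (1.5 + 7.7·2.5)s + 7.7·35.3 = 0.
That is s² + 20.75s + 271.8 = 0, so ω_n = 16.49 rad/s and ζ = 20.75/(2·16.49) = 0.6293.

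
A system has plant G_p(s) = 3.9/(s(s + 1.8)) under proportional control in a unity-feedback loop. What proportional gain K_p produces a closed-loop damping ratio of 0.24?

K_p = 3.61

Closed-loop characteristic equation: s² + 1.8s + K_p·3.9 = 0.
So ω_n = √(3.9K_p) and 2ζω_n = 1.8, giving ζ = 1.8/(2√(3.9K_p)).
Setting ζ = 0.24: √(3.9K_p) = 1.8/(2·0.24) = 3.75, so K_p = 14.06/3.9 = 3.61.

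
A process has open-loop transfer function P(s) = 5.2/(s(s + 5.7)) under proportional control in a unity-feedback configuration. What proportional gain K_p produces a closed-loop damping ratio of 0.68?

Closed-loop characteristic equation: s² + 5.7s + K_p·5.2 = 0.
So ω_n = √(5.2K_p) and 2ζω_n = 5.7, giving ζ = 5.7/(2√(5.2K_p)).
Setting ζ = 0.68: √(5.2K_p) = 5.7/(2·0.68) = 4.191, so K_p = 17.57/5.2 = 3.38.

K_p = 3.38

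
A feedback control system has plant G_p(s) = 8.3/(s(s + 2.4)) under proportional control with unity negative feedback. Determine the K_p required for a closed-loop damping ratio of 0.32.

K_p = 1.69

Closed-loop characteristic equation: s² + 2.4s + K_p·8.3 = 0.
So ω_n = √(8.3K_p) and 2ζω_n = 2.4, giving ζ = 2.4/(2√(8.3K_p)).
Setting ζ = 0.32: √(8.3K_p) = 2.4/(2·0.32) = 3.75, so K_p = 14.06/8.3 = 1.69.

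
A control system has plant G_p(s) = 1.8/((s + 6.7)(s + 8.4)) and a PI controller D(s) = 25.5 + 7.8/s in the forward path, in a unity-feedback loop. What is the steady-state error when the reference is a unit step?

0

The open loop D(s)G_p(s) has a pole at the origin (type 1), so the static position error constant is infinite and e_ss = 1/(1+∞) = 0.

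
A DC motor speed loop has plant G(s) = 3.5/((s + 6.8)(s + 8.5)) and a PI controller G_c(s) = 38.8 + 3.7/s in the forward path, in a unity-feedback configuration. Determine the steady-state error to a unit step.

The open loop G_c(s)G(s) has a pole at the origin (type 1), so the static position error constant is infinite and e_ss = 1/(1+∞) = 0.

0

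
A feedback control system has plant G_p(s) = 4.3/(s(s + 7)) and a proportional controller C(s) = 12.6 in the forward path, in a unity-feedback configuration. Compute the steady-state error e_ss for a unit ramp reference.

The loop has one pole at the origin (type 1). Velocity error constant K_v = lim_{s→0} s·C(s)G_p(s) = 12.6·4.3/7 = 7.74.
Steady-state error to a unit ramp: e_ss = 1/K_v = 0.129.

0.129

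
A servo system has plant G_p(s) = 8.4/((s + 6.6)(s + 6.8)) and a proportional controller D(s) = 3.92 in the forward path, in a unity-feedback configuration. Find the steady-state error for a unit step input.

The loop is type 0. Static position error constant K_pos = D(0)·G_p(0) = 3.92·0.1872 = 0.7337.
Steady-state error to a unit step: e_ss = 1/(1+K_pos) = 1/1.734 = 0.577.

0.577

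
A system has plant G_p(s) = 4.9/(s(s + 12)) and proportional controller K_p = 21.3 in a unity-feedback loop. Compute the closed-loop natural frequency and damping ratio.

ω_n = 10.2 rad/s, ζ = 0.587

With unity feedback the closed-loop characteristic equation is s² + 12s + 21.3·4.9 = s² + 12s + 104.4 = 0.
Matching s² + 2ζω_n s + ω_n²: ω_n = √104.4 = 10.22 rad/s and 2ζω_n = 12, so ζ = 12/(2·10.22) = 0.587.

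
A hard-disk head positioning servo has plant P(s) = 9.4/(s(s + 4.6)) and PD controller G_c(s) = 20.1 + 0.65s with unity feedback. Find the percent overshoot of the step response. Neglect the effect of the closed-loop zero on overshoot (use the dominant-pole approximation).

26.5%

Forward path: (20.1 + 0.65s)·9.4/(s(s+4.6)). The closed-loop characteristic equation is s² + (4.6 + 9.4·0.65)s + 9.4·20.1 = 0.
That is s² + 10.71s + 188.9 = 0, so ω_n = 13.75 rad/s and ζ = 10.71/(2·13.75) = 0.3896.
%OS = 100·exp(−πζ/√(1−ζ²)) = 26.5%.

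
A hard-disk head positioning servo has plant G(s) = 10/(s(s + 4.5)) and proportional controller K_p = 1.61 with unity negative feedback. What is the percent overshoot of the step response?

11.9%

Closed-loop characteristic equation: s² + 4.5s + 16.1 = 0, so ω_n = 4.012 rad/s and ζ = 4.5/(2·4.012) = 0.5608.
%OS = 100·exp(−πζ/√(1−ζ²)) = 100·exp(−π·0.5608/√0.6856) = 11.9%.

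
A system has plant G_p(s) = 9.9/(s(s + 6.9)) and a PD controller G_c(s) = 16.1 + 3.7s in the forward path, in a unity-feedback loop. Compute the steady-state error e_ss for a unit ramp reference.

The loop has one pole at the origin (type 1). Velocity error constant K_v = lim_{s→0} s·G_c(s)G_p(s) = 16.1·9.9/6.9 = 23.1.
Steady-state error to a unit ramp: e_ss = 1/K_v = 0.0433.

0.0433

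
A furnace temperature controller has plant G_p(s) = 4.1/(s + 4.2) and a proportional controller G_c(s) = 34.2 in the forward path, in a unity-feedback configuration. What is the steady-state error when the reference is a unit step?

0.0291

The loop is type 0. Static position error constant K_pos = G_c(0)·G_p(0) = 34.2·0.9762 = 33.39.
Steady-state error to a unit step: e_ss = 1/(1+K_pos) = 1/34.39 = 0.0291.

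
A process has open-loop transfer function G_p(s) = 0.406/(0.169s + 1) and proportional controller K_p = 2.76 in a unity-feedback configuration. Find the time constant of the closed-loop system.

τ = 0.0797 s

Closed loop: T(s) = K_p·G_p/(1+K_p·G_p) = 1.121/(0.169s + 1 + 1.121), with pole at s = −(1 + 1.121)/0.169 = −12.55.
Closed-loop time constant τ = 1/12.55 = 0.0797 s.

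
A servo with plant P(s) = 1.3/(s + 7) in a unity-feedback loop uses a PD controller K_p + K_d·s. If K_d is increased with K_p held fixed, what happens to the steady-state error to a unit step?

K_d affects only the transient (the s-coefficient); the DC loop gain, and hence e_ss, depends only on K_p.

unchanged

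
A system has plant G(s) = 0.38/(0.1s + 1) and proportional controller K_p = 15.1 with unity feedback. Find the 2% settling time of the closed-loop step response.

T_s ≈ 0.0594 s

Closed loop: T(s) = K_p·G/(1+K_p·G) = 5.738/(0.1s + 1 + 5.738), with pole at s = −(1 + 5.738)/0.1 = −67.38.
τ = 1/67.38 = 0.01484 s, so 2% settling time ≈ 4τ = 0.0594 s.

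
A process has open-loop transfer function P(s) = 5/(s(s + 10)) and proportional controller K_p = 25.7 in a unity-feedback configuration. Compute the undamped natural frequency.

ω_n = 11.3 rad/s

With unity feedback the closed-loop characteristic equation is s² + 10s + 25.7·5 = s² + 10s + 128.5 = 0.
Matching s² + 2ζω_n s + ω_n²: ω_n = √128.5 = 11.34 rad/s and 2ζω_n = 10, so ζ = 10/(2·11.34) = 0.441.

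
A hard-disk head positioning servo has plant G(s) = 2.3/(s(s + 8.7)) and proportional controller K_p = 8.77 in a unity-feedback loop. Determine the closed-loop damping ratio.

ζ = 0.969

With unity feedback the closed-loop characteristic equation is s² + 8.7s + 8.77·2.3 = s² + 8.7s + 20.17 = 0.
Matching s² + 2ζω_n s + ω_n²: ω_n = √20.17 = 4.491 rad/s and 2ζω_n = 8.7, so ζ = 8.7/(2·4.491) = 0.969.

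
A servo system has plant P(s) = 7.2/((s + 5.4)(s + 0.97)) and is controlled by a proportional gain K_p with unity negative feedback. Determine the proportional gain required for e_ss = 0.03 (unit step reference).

K_p = 23.5

For a type-0 loop with proportional control, e_ss = 1/(1 + K_p·P(0)).
P(0) = 1.375. Require 1/(1 + K_p·1.375) = 0.03, so 1 + 1.375·K_p = 33.33.
K_p = (33.33 − 1)/1.375 = 23.5.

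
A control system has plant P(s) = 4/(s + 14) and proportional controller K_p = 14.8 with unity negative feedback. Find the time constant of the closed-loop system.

Closed-loop transfer function: T(s) = K_p·P(s)/(1 + K_p·P(s)) = 59.2/(s + 14 + 59.2) = 59.2/(s + 73.2).
Time constant τ = 1/73.2 = 0.0137 s.

τ = 0.0137 s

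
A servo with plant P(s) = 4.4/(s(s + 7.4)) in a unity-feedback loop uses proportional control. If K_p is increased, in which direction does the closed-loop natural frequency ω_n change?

ω_n = √(4.4·K_p), which grows with K_p.

increase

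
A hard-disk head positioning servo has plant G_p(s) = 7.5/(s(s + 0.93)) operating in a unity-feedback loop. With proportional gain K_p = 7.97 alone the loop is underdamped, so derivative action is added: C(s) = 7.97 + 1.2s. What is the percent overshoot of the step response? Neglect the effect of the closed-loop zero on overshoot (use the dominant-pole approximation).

7.19%

Forward path: (7.97 + 1.2s)·7.5/(s(s+0.93)). The closed-loop characteristic equation is s² + (0.93 + 7.5·1.2)s + 7.5·7.97 = 0.
That is s² + 9.93s + 59.77 = 0, so ω_n = 7.731 rad/s and ζ = 9.93/(2·7.731) = 0.6422.
%OS = 100·exp(−πζ/√(1−ζ²)) = 7.19%.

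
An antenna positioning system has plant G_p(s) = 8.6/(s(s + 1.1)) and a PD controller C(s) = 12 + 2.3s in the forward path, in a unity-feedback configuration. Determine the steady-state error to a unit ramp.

0.0107

The loop has one pole at the origin (type 1). Velocity error constant K_v = lim_{s→0} s·C(s)G_p(s) = 12·8.6/1.1 = 93.82.
Steady-state error to a unit ramp: e_ss = 1/K_v = 0.0107.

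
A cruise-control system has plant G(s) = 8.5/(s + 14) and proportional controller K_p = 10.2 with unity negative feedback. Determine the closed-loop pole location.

s = -100.7

Closed-loop transfer function: T(s) = K_p·G(s)/(1 + K_p·G(s)) = 86.7/(s + 14 + 86.7) = 86.7/(s + 100.7).
The closed-loop pole is at s = −100.7.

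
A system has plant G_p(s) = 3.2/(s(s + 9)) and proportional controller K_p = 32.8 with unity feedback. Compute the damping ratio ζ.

With unity feedback the closed-loop characteristic equation is s² + 9s + 32.8·3.2 = s² + 9s + 105 = 0.
Matching s² + 2ζω_n s + ω_n²: ω_n = √105 = 10.24 rad/s and 2ζω_n = 9, so ζ = 9/(2·10.24) = 0.439.

ζ = 0.439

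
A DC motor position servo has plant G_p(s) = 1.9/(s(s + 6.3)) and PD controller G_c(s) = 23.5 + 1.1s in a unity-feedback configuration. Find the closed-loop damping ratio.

Forward path: (23.5 + 1.1s)·1.9/(s(s+6.3)). The closed-loop characteristic equation is s² + (6.3 + 1.9·1.1)s + 1.9·23.5 = 0.
That is s² + 8.39s + 44.65 = 0, so ω_n = 6.682 rad/s and ζ = 8.39/(2·6.682) = 0.6278.

ζ = 0.628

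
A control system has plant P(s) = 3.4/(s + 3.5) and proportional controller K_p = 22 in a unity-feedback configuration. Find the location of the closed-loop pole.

Closed-loop transfer function: T(s) = K_p·P(s)/(1 + K_p·P(s)) = 74.8/(s + 3.5 + 74.8) = 74.8/(s + 78.3).
The closed-loop pole is at s = −78.3.

s = -78.3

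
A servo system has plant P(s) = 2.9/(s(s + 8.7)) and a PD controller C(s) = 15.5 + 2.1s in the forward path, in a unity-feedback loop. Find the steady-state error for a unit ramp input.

The loop has one pole at the origin (type 1). Velocity error constant K_v = lim_{s→0} s·C(s)P(s) = 15.5·2.9/8.7 = 5.167.
Steady-state error to a unit ramp: e_ss = 1/K_v = 0.194.

0.194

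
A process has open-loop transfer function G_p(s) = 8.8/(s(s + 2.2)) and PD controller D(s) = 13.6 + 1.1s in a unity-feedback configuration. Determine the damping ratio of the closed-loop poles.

Forward path: (13.6 + 1.1s)·8.8/(s(s+2.2)). The closed-loop characteristic equation is s² + (2.2 + 8.8·1.1)s + 8.8·13.6 = 0.
That is s² + 11.88s + 119.7 = 0, so ω_n = 10.94 rad/s and ζ = 11.88/(2·10.94) = 0.543.

ζ = 0.543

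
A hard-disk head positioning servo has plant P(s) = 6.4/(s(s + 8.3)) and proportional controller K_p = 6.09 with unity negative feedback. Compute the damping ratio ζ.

With unity feedback the closed-loop characteristic equation is s² + 8.3s + 6.09·6.4 = s² + 8.3s + 38.98 = 0.
Matching s² + 2ζω_n s + ω_n²: ω_n = √38.98 = 6.243 rad/s and 2ζω_n = 8.3, so ζ = 8.3/(2·6.243) = 0.665.

ζ = 0.665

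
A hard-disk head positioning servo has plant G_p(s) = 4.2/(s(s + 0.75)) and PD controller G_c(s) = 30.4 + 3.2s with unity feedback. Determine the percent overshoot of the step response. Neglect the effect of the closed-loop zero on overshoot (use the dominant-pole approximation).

Forward path: (30.4 + 3.2s)·4.2/(s(s+0.75)). The closed-loop characteristic equation is s² + (0.75 + 4.2·3.2)s + 4.2·30.4 = 0.
That is s² + 14.19s + 127.7 = 0, so ω_n = 11.3 rad/s and ζ = 14.19/(2·11.3) = 0.6279.
%OS = 100·exp(−πζ/√(1−ζ²)) = 7.93%.

7.93%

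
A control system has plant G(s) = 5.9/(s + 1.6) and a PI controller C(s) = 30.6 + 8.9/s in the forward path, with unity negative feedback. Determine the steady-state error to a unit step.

0

The open loop C(s)G(s) has a pole at the origin (type 1), so the static position error constant is infinite and e_ss = 1/(1+∞) = 0.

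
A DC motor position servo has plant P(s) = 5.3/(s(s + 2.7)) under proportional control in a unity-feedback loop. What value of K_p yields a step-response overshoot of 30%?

From %OS = 100·exp(−πζ/√(1−ζ²)) = 30%, ζ = −ln(0.3)/√(π²+ln²(0.3)) = 0.3579.
Characteristic equation s² + 2.7s + 5.3K_p = 0 gives ζ = 2.7/(2√(5.3K_p)).
Setting ζ = 0.3579: √(5.3K_p) = 2.7/(2·0.3579) = 3.772, so K_p = 14.23/5.3 = 2.69.

K_p = 2.69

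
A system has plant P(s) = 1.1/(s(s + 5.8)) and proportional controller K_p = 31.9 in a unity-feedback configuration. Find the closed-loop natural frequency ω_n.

The closed-loop denominator is s(s+5.8) + 31.9·1.1 = s² + 5.8s + 35.09.
Matching s² + 2ζω_n s + ω_n²: ω_n = √35.09 = 5.924 rad/s and 2ζω_n = 5.8, so ζ = 5.8/(2·5.924) = 0.49.

ω_n = 5.92 rad/s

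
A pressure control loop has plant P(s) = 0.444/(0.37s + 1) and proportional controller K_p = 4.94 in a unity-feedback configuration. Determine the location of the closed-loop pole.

Closed loop: T(s) = K_p·P/(1+K_p·P) = 2.193/(0.37s + 1 + 2.193), with pole at s = −(1 + 2.193)/0.37 = −8.631.

s = -8.631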